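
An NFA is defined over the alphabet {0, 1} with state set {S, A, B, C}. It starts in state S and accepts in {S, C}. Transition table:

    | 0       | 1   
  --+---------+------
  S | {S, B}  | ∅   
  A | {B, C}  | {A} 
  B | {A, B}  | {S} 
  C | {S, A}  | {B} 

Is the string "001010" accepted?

Start in {S}.
Read '0': S→{S, B}; now {S, B}.
Read '0': S→{S, B}, B→{A, B}; now {S, A, B}.
Read '1': S→∅, A→{A}, B→{S}; now {S, A}.
Read '0': S→{S, B}, A→{B, C}; now {S, B, C}.
Read '1': S→∅, B→{S}, C→{B}; now {S, B}.
Read '0': S→{S, B}, B→{A, B}; now {S, A, B}.
The final set {S, A, B} contains the accepting state S.

Yes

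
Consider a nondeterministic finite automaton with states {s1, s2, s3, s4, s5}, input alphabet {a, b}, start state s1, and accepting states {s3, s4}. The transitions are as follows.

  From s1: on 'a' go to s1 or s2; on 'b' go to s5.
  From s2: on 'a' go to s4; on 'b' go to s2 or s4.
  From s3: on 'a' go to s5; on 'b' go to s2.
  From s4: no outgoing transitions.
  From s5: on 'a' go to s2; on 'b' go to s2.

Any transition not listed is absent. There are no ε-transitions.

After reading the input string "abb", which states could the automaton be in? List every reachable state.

{s2, s4}

Start in {s1}.
Read 'a': s1→{s1, s2}; now {s1, s2}.
Read 'b': s1→{s5}, s2→{s2, s4}; now {s2, s4, s5}.
Read 'b': s2→{s2, s4}, s4→∅, s5→{s2}; now {s2, s4}.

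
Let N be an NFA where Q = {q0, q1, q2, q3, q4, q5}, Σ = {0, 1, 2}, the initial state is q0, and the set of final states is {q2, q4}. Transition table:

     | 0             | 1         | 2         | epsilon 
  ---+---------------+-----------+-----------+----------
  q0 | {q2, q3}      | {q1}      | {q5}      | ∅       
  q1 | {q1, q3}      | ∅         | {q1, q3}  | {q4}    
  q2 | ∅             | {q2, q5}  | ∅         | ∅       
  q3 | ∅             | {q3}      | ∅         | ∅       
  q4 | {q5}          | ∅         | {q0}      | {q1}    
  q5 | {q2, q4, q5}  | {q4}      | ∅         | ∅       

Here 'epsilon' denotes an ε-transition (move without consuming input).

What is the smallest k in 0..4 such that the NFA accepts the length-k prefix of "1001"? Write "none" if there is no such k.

Start in {q0}.
Read '1': {q0} → {q1, q4}.
None of the earlier sets intersect F, but {q1, q4} does.

1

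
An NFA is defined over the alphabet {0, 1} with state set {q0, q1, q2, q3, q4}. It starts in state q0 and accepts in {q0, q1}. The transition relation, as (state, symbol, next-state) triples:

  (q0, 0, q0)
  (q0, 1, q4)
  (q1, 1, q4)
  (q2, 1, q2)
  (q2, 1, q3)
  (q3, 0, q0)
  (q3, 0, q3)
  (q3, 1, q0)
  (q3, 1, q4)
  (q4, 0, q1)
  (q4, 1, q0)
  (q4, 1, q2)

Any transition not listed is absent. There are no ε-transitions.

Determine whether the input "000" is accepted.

Yes

Start in {q0}.
Read '0': q0→{q0}; now {q0}.
Read '0': q0→{q0}; now {q0}.
Read '0': q0→{q0}; now {q0}.
The final set {q0} contains the accepting state q0.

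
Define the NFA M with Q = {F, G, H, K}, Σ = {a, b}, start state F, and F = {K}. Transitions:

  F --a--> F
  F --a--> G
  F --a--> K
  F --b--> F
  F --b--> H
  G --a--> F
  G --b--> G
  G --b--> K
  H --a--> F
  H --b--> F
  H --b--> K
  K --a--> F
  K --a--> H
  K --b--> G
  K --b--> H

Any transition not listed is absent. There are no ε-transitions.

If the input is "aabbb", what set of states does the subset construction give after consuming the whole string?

Start in {F}.
Read 'a': F→{F, G, K}; now {F, G, K}.
Read 'a': F→{F, G, K}, G→{F}, K→{F, H}; now {F, G, H, K}.
Read 'b': F→{F, H}, G→{G, K}, H→{F, K}, K→{G, H}; now {F, G, H, K}.
Read 'b': F→{F, H}, G→{G, K}, H→{F, K}, K→{G, H}; now {F, G, H, K}.
Read 'b': F→{F, H}, G→{G, K}, H→{F, K}, K→{G, H}; now {F, G, H, K}.

{F, G, H, K}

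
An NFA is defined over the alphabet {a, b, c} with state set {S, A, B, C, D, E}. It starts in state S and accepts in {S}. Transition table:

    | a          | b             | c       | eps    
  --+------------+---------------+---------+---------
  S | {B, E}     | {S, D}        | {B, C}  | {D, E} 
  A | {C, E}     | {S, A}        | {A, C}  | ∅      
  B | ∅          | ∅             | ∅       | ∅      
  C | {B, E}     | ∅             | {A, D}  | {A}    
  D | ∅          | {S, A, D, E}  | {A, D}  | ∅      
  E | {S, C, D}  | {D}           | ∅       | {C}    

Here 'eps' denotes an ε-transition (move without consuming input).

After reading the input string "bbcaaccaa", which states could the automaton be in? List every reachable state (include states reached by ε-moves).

{S, A, B, C, D, E}

Start: ε-closure({S}) = {S, A, C, D, E}.
Read 'b': S→{S, D}, A→{S, A}, C→∅, D→{S, A, D, E}, E→{D}; union {S, A, D, E}; ε-closure = {S, A, C, D, E}.
Read 'b': S→{S, D}, A→{S, A}, C→∅, D→{S, A, D, E}, E→{D}; union {S, A, D, E}; ε-closure = {S, A, C, D, E}.
Read 'c': S→{B, C}, A→{A, C}, C→{A, D}, D→{A, D}, E→∅; now {A, B, C, D}.
Read 'a': A→{C, E}, B→∅, C→{B, E}, D→∅; union {B, C, E}; ε-closure = {A, B, C, E}.
Read 'a': A→{C, E}, B→∅, C→{B, E}, E→{S, C, D}; union {S, B, C, D, E}; ε-closure = {S, A, B, C, D, E}.
Read 'c': S→{B, C}, A→{A, C}, B→∅, C→{A, D}, D→{A, D}, E→∅; now {A, B, C, D}.
Read 'c': A→{A, C}, B→∅, C→{A, D}, D→{A, D}; now {A, C, D}.
Read 'a': A→{C, E}, C→{B, E}, D→∅; union {B, C, E}; ε-closure = {A, B, C, E}.
Read 'a': A→{C, E}, B→∅, C→{B, E}, E→{S, C, D}; union {S, B, C, D, E}; ε-closure = {S, A, B, C, D, E}.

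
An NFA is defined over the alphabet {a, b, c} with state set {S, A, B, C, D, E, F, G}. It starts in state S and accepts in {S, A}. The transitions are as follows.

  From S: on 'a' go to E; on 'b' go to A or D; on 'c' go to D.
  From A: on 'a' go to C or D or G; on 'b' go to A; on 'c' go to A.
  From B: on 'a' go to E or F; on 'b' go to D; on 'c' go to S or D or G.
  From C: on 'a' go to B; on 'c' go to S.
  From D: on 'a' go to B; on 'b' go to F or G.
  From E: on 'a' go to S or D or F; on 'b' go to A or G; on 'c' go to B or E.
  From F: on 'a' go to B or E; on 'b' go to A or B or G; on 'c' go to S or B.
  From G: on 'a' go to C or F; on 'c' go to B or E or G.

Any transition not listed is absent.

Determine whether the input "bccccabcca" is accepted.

Start in {S}.
Read 'b': {S} → {A, D}.
Read 'c': {A, D} → {A}.
Read 'c': {A} → {A}.
Read 'c': {A} → {A}.
Read 'c': {A} → {A}.
Read 'a': {A} → {C, D, G}.
Read 'b': {C, D, G} → {F, G}.
Read 'c': {F, G} → {S, B, E, G}.
Read 'c': {S, B, E, G} → {S, B, D, E, G}.
Read 'a': {S, B, D, E, G} → {S, B, C, D, E, F}.
The final set {S, B, C, D, E, F} contains the accepting state S.

Yes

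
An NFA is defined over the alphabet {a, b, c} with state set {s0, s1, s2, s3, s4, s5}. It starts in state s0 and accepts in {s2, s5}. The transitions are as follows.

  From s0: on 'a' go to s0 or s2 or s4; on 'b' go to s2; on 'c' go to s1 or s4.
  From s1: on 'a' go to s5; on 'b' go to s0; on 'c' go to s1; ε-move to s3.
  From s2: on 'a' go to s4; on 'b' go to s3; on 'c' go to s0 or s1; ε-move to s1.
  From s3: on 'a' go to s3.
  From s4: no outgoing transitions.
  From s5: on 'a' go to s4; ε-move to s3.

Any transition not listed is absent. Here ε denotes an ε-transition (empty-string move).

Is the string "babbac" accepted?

Start in {s0}.
Read 'b': s0→{s2}; union {s2}; ε-closure = {s1, s2, s3}.
Read 'a': s1→{s5}, s2→{s4}, s3→{s3}; now {s3, s4, s5}.
Read 'b': s3→∅, s4→∅, s5→∅; now ∅.
The set is empty and remains empty for the remaining 3 symbols.
The final set ∅ contains no accepting state.

No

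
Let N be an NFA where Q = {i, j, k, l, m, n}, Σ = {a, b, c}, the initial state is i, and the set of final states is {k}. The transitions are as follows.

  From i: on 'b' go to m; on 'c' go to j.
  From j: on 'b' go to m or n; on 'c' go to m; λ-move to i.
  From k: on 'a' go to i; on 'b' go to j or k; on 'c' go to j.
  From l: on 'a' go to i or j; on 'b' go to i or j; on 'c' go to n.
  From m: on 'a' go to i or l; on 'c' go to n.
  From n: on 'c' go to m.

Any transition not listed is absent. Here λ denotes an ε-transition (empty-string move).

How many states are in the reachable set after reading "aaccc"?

Start in {i}.
Read 'a': i→∅; now ∅.
The set is empty and remains empty for the remaining 4 symbols.
That set has 0 states.

0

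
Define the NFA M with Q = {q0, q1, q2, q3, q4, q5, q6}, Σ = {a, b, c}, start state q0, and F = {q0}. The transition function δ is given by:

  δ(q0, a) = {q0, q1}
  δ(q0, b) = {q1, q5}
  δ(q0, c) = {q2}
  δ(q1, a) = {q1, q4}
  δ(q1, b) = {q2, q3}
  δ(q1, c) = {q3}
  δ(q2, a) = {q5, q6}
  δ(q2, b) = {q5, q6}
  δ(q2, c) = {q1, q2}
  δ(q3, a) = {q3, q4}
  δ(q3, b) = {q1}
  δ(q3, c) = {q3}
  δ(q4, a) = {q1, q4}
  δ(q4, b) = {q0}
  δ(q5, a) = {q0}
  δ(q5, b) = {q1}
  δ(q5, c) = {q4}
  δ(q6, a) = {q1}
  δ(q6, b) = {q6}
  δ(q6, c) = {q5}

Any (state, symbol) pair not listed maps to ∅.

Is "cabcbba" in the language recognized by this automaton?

No

Start in {q0}.
Read 'c': q0→{q2}; now {q2}.
Read 'a': q2→{q5, q6}; now {q5, q6}.
Read 'b': q5→{q1}, q6→{q6}; now {q1, q6}.
Read 'c': q1→{q3}, q6→{q5}; now {q3, q5}.
Read 'b': q3→{q1}, q5→{q1}; now {q1}.
Read 'b': q1→{q2, q3}; now {q2, q3}.
Read 'a': q2→{q5, q6}, q3→{q3, q4}; now {q3, q4, q5, q6}.
The final set {q3, q4, q5, q6} contains no accepting state.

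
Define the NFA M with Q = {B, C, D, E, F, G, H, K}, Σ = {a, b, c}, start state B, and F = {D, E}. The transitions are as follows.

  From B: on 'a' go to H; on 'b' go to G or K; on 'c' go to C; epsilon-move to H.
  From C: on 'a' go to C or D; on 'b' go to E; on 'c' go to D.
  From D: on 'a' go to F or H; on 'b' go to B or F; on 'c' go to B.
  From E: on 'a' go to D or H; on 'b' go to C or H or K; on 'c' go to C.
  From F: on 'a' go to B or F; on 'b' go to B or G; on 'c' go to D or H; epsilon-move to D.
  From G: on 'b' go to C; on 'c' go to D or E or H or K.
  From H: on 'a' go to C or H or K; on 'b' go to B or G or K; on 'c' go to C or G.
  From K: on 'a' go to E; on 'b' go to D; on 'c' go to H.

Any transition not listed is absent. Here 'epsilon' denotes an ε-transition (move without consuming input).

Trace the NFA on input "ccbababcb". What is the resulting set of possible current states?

{B, C, D, E, F, G, H, K}

Start: ε-closure({B}) = {B, H}.
Read 'c': {B, H} → {C, G}.
Read 'c': {C, G} → {D, E, H, K}.
Read 'b': {D, E, H, K} → {B, C, D, F, G, H, K}.
Read 'a': {B, C, D, F, G, H, K} → {B, C, D, E, F, H, K}.
Read 'b': {B, C, D, E, F, H, K} → {B, C, D, E, F, G, H, K}.
Read 'a': {B, C, D, E, F, G, H, K} → {B, C, D, E, F, H, K}.
Read 'b': {B, C, D, E, F, H, K} → {B, C, D, E, F, G, H, K}.
Read 'c': {B, C, D, E, F, G, H, K} → {B, C, D, E, G, H, K}.
Read 'b': {B, C, D, E, G, H, K} → {B, C, D, E, F, G, H, K}.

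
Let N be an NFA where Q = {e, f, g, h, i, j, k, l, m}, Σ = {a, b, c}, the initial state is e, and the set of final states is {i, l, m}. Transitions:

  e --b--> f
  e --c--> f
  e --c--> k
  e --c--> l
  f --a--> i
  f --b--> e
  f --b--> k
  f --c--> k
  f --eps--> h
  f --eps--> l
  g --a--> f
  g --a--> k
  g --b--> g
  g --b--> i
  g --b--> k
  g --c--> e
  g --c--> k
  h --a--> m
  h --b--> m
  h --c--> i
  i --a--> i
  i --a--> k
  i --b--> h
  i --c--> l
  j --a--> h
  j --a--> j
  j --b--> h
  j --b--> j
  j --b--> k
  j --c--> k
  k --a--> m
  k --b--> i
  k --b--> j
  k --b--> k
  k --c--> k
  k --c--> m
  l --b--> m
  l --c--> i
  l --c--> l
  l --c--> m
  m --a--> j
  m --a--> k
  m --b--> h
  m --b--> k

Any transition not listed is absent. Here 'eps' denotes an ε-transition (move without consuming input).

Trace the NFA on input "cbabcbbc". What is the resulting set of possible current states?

{i, k, l, m}

Start in {e}.
Read 'c': {e} → {f, h, k, l}.
Read 'b': {f, h, k, l} → {e, i, j, k, m}.
Read 'a': {e, i, j, k, m} → {h, i, j, k, m}.
Read 'b': {h, i, j, k, m} → {h, i, j, k, m}.
Read 'c': {h, i, j, k, m} → {i, k, l, m}.
Read 'b': {i, k, l, m} → {h, i, j, k, m}.
Read 'b': {h, i, j, k, m} → {h, i, j, k, m}.
Read 'c': {h, i, j, k, m} → {i, k, l, m}.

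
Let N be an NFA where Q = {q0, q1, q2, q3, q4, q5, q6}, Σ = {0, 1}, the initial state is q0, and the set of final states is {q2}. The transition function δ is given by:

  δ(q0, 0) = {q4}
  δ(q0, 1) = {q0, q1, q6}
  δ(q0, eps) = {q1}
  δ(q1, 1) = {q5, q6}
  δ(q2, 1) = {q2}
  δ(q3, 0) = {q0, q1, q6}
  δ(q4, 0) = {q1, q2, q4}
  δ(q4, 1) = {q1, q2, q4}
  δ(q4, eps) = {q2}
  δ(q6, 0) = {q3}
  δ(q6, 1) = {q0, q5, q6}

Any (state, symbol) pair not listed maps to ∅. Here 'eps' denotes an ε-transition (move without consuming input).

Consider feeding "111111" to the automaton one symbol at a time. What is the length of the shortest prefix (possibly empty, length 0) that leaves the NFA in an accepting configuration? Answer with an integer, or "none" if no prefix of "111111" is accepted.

none

Start: ε-closure({q0}) = {q0, q1}.
Read '1': q0→{q0, q1, q6}, q1→{q5, q6}; now {q0, q1, q5, q6}.
Read '1': q0→{q0, q1, q6}, q1→{q5, q6}, q5→∅, q6→{q0, q5, q6}; now {q0, q1, q5, q6}.
Read '1': q0→{q0, q1, q6}, q1→{q5, q6}, q5→∅, q6→{q0, q5, q6}; now {q0, q1, q5, q6}.
Read '1': q0→{q0, q1, q6}, q1→{q5, q6}, q5→∅, q6→{q0, q5, q6}; now {q0, q1, q5, q6}.
Read '1': q0→{q0, q1, q6}, q1→{q5, q6}, q5→∅, q6→{q0, q5, q6}; now {q0, q1, q5, q6}.
Read '1': q0→{q0, q1, q6}, q1→{q5, q6}, q5→∅, q6→{q0, q5, q6}; now {q0, q1, q5, q6}.
No reachable set along the way intersects F.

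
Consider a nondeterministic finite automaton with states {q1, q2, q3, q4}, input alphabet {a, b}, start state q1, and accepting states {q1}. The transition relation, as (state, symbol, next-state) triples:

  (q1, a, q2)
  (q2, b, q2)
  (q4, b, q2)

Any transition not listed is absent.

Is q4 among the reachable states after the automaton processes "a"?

No

Start in {q1}.
Read 'a': q1→{q2}; now {q2}.
State q4 is not in {q2}.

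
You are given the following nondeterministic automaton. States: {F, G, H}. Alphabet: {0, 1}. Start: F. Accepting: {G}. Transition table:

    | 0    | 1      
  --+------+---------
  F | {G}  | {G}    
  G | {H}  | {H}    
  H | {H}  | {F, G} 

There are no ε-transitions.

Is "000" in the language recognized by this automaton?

Start in {F}.
Read '0': {F} → {G}.
Read '0': {G} → {H}.
Read '0': {H} → {H}.
The final set {H} contains no accepting state.

No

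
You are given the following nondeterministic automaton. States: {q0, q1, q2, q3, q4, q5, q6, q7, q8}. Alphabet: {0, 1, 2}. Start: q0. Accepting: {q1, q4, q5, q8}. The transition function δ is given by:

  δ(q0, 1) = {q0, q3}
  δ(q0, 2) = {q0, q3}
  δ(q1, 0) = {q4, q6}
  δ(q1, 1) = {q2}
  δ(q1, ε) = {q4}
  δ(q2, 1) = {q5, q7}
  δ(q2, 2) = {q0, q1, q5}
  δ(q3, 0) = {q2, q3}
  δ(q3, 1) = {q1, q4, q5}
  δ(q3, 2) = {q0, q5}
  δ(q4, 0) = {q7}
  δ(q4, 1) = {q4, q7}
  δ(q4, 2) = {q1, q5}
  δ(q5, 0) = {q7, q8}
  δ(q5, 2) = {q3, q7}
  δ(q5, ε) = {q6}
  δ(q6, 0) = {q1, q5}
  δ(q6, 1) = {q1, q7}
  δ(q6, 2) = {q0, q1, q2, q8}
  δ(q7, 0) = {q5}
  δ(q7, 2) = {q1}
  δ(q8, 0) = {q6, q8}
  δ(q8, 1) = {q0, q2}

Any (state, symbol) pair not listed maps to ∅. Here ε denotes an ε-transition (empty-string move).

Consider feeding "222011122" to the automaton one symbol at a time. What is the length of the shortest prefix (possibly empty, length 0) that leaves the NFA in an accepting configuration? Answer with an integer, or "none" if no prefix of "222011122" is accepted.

2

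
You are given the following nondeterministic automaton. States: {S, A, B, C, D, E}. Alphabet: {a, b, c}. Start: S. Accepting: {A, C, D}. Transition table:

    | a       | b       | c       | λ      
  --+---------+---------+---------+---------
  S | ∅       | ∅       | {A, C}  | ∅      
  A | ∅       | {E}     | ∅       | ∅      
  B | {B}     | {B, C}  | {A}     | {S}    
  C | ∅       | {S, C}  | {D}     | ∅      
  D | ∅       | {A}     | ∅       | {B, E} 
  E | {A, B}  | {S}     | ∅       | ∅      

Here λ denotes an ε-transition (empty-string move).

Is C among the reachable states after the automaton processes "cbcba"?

Start in {S}.
Read 'c': S→{A, C}; now {A, C}.
Read 'b': A→{E}, C→{S, C}; now {S, C, E}.
Read 'c': S→{A, C}, C→{D}, E→∅; union {A, C, D}; ε-closure = {S, A, B, C, D, E}.
Read 'b': S→∅, A→{E}, B→{B, C}, C→{S, C}, D→{A}, E→{S}; now {S, A, B, C, E}.
Read 'a': S→∅, A→∅, B→{B}, C→∅, E→{A, B}; union {A, B}; ε-closure = {S, A, B}.
State C is not in {S, A, B}.

No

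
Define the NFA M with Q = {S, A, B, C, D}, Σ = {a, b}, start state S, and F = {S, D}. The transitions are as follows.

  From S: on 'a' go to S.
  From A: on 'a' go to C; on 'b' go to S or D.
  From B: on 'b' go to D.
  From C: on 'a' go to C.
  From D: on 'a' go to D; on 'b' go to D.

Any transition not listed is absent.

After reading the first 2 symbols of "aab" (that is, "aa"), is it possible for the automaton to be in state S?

Start in {S}.
Read 'a': S→{S}; now {S}.
Read 'a': S→{S}; now {S}.
State S is in {S}.

Yes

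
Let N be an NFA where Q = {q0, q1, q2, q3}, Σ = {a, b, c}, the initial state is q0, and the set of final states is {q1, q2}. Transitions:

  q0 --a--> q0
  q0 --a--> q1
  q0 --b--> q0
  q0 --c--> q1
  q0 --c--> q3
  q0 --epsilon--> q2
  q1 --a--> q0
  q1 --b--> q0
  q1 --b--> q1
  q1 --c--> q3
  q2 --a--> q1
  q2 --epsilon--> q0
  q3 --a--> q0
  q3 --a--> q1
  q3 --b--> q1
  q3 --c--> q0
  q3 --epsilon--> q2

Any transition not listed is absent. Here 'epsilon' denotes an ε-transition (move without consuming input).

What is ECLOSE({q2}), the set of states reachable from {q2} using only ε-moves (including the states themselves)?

{q0, q2}

Begin with {q2}.
ε-move q2 → q0; add q0.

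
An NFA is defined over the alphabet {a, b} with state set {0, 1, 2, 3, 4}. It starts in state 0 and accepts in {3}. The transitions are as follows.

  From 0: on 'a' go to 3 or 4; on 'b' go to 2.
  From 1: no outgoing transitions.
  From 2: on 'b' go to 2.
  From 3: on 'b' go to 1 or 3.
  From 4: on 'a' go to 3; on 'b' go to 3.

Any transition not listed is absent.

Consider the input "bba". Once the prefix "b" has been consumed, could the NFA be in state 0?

No

Start in {0}.
Read 'b': 0→{2}; now {2}.
State 0 is not in {2}.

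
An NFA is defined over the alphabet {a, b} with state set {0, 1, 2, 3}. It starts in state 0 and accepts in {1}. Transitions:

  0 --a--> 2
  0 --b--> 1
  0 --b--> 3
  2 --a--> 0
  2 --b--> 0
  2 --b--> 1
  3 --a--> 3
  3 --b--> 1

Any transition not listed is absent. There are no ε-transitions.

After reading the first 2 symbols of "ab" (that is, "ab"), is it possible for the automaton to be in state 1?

Yes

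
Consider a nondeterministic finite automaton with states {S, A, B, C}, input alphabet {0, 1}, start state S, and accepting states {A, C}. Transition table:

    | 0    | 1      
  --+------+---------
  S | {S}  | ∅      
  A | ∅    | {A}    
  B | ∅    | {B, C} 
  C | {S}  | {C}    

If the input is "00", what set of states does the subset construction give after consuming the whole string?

Start in {S}.
Read '0': S→{S}; now {S}.
Read '0': S→{S}; now {S}.

{S}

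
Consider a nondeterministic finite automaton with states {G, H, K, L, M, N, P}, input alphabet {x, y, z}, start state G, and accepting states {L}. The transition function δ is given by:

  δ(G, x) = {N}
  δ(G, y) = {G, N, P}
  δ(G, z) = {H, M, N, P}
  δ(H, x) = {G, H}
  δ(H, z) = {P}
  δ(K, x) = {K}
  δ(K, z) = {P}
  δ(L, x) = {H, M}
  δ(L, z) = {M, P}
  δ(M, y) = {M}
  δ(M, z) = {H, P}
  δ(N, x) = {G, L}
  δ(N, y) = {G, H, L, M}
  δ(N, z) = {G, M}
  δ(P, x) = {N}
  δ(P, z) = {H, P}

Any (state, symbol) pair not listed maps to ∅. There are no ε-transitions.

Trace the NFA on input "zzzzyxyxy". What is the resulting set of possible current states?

Start in {G}.
Read 'z': {G} → {H, M, N, P}.
Read 'z': {H, M, N, P} → {G, H, M, P}.
Read 'z': {G, H, M, P} → {H, M, N, P}.
Read 'z': {H, M, N, P} → {G, H, M, P}.
Read 'y': {G, H, M, P} → {G, M, N, P}.
Read 'x': {G, M, N, P} → {G, L, N}.
Read 'y': {G, L, N} → {G, H, L, M, N, P}.
Read 'x': {G, H, L, M, N, P} → {G, H, L, M, N}.
Read 'y': {G, H, L, M, N} → {G, H, L, M, N, P}.

{G, H, L, M, N, P}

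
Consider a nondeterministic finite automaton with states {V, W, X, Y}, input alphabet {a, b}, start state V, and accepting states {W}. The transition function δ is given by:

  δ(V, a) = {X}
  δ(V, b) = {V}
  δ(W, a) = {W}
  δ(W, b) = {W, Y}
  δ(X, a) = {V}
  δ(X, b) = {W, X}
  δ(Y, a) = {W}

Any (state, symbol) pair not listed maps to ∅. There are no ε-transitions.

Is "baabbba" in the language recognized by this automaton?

No

Start in {V}.
Read 'b': V→{V}; now {V}.
Read 'a': V→{X}; now {X}.
Read 'a': X→{V}; now {V}.
Read 'b': V→{V}; now {V}.
Read 'b': V→{V}; now {V}.
Read 'b': V→{V}; now {V}.
Read 'a': V→{X}; now {X}.
The final set {X} contains no accepting state.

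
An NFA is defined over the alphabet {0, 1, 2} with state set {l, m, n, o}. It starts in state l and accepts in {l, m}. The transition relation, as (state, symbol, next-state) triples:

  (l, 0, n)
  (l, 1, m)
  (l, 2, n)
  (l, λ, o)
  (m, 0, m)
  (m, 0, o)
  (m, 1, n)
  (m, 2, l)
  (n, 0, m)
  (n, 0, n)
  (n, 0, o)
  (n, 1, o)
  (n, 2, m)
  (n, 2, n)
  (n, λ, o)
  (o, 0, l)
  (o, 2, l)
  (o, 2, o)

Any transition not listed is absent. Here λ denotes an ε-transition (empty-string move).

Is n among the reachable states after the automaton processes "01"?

Start: ε-closure({l}) = {l, o}.
Read '0': l→{n}, o→{l}; union {l, n}; ε-closure = {l, n, o}.
Read '1': l→{m}, n→{o}, o→∅; now {m, o}.
State n is not in {m, o}.

No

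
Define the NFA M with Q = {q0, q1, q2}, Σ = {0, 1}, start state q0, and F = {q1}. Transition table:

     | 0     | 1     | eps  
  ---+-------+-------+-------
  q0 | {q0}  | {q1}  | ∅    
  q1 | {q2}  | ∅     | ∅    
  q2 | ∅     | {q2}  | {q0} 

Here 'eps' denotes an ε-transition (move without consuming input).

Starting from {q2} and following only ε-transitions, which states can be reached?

Begin with {q2}.
ε-move q2 → q0; add q0.

{q0, q2}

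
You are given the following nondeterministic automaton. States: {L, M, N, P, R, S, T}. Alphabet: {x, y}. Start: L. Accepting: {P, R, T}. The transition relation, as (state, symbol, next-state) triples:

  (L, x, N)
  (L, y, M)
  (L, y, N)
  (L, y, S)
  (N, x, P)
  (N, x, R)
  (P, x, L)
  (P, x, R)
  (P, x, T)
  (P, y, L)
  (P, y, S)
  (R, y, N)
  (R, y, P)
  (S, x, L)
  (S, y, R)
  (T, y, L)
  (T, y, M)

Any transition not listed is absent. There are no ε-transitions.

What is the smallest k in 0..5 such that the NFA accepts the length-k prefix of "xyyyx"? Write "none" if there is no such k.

Start in {L}.
Read 'x': L→{N}; now {N}.
Read 'y': N→∅; now ∅.
The set is empty and remains empty for the remaining 3 symbols.
No reachable set along the way intersects F.

none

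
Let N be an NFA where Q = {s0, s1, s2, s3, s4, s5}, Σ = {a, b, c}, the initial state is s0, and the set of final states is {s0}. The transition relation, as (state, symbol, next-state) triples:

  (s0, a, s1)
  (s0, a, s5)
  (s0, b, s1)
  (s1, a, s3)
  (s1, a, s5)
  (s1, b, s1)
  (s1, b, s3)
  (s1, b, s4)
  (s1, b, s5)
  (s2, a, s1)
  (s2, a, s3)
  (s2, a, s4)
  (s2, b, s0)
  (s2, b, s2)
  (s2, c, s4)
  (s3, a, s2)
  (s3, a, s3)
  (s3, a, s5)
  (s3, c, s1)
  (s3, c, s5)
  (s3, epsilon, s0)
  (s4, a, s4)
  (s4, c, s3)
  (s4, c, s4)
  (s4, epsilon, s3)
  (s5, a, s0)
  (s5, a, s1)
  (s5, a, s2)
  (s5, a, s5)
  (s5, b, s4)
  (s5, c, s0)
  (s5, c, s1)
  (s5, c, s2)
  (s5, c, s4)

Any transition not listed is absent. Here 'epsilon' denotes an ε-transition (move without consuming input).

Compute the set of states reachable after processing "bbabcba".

{s0, s1, s2, s3, s4, s5}

Start in {s0}.
Read 'b': s0→{s1}; now {s1}.
Read 'b': s1→{s1, s3, s4, s5}; union {s1, s3, s4, s5}; ε-closure = {s0, s1, s3, s4, s5}.
Read 'a': s0→{s1, s5}, s1→{s3, s5}, s3→{s2, s3, s5}, s4→{s4}, s5→{s0, s1, s2, s5}; now {s0, s1, s2, s3, s4, s5}.
Read 'b': s0→{s1}, s1→{s1, s3, s4, s5}, s2→{s0, s2}, s3→∅, s4→∅, s5→{s4}; now {s0, s1, s2, s3, s4, s5}.
Read 'c': s0→∅, s1→∅, s2→{s4}, s3→{s1, s5}, s4→{s3, s4}, s5→{s0, s1, s2, s4}; now {s0, s1, s2, s3, s4, s5}.
Read 'b': s0→{s1}, s1→{s1, s3, s4, s5}, s2→{s0, s2}, s3→∅, s4→∅, s5→{s4}; now {s0, s1, s2, s3, s4, s5}.
Read 'a': s0→{s1, s5}, s1→{s3, s5}, s2→{s1, s3, s4}, s3→{s2, s3, s5}, s4→{s4}, s5→{s0, s1, s2, s5}; now {s0, s1, s2, s3, s4, s5}.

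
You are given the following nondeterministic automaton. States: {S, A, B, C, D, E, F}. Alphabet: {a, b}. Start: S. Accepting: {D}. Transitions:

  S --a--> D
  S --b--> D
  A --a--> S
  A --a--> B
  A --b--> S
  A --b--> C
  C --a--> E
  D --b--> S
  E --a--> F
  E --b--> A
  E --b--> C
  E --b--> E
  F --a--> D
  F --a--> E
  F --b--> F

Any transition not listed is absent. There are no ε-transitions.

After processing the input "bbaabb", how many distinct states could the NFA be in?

0

Start in {S}.
Read 'b': S→{D}; now {D}.
Read 'b': D→{S}; now {S}.
Read 'a': S→{D}; now {D}.
Read 'a': D→∅; now ∅.
The set is empty and remains empty for the remaining 2 symbols.
That set has 0 states.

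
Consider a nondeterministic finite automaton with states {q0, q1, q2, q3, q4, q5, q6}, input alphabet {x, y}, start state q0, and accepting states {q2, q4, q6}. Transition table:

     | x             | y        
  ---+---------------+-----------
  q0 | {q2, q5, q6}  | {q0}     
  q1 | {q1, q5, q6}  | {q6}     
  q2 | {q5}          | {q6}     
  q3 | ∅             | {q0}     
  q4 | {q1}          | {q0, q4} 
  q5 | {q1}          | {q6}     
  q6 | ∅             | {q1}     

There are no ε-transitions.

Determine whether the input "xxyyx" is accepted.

Yes

Start in {q0}.
Read 'x': q0→{q2, q5, q6}; now {q2, q5, q6}.
Read 'x': q2→{q5}, q5→{q1}, q6→∅; now {q1, q5}.
Read 'y': q1→{q6}, q5→{q6}; now {q6}.
Read 'y': q6→{q1}; now {q1}.
Read 'x': q1→{q1, q5, q6}; now {q1, q5, q6}.
The final set {q1, q5, q6} contains the accepting state q6.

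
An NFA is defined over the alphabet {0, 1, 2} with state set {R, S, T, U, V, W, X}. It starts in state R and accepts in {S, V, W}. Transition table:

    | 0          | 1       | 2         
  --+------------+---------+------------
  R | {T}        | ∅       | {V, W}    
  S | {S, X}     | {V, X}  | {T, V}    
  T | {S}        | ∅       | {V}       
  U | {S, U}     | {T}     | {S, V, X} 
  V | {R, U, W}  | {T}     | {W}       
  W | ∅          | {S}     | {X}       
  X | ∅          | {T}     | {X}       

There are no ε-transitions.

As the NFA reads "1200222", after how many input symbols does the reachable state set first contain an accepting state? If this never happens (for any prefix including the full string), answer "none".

none

Start in {R}.
Read '1': R→∅; now ∅.
The set is empty and remains empty for the remaining 6 symbols.
No reachable set along the way intersects F.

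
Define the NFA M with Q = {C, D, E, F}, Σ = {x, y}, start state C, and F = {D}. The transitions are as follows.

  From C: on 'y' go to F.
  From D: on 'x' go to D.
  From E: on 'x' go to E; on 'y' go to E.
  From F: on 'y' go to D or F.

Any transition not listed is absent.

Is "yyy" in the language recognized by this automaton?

Start in {C}.
Read 'y': {C} → {F}.
Read 'y': {F} → {D, F}.
Read 'y': {D, F} → {D, F}.
The final set {D, F} contains the accepting state D.

Yes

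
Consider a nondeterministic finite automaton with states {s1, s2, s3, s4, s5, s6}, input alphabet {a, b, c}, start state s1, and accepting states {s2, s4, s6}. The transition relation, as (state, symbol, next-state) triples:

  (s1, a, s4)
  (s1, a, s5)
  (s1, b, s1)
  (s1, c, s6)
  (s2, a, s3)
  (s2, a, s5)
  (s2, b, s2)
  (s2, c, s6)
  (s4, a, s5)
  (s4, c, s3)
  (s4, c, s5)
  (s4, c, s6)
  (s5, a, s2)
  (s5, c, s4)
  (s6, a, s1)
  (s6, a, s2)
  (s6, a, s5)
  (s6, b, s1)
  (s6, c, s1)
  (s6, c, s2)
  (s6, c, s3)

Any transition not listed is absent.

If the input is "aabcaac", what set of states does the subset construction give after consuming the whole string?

{s3, s4, s5, s6}

Start in {s1}.
Read 'a': {s1} → {s4, s5}.
Read 'a': {s4, s5} → {s2, s5}.
Read 'b': {s2, s5} → {s2}.
Read 'c': {s2} → {s6}.
Read 'a': {s6} → {s1, s2, s5}.
Read 'a': {s1, s2, s5} → {s2, s3, s4, s5}.
Read 'c': {s2, s3, s4, s5} → {s3, s4, s5, s6}.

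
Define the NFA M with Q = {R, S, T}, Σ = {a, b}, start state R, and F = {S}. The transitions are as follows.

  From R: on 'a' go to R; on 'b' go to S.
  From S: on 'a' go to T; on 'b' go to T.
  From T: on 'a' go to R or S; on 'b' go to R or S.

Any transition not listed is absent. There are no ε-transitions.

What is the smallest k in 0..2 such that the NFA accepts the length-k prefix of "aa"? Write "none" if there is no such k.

none

Start in {R}.
Read 'a': {R} → {R}.
Read 'a': {R} → {R}.
No reachable set along the way intersects F.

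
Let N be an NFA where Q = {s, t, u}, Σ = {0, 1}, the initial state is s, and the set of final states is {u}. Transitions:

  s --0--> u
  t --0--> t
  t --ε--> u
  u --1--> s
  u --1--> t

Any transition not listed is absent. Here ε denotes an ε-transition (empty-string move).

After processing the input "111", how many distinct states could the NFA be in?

Start in {s}.
Read '1': s→∅; now ∅.
The set is empty and remains empty for the remaining 2 symbols.
That set has 0 states.

0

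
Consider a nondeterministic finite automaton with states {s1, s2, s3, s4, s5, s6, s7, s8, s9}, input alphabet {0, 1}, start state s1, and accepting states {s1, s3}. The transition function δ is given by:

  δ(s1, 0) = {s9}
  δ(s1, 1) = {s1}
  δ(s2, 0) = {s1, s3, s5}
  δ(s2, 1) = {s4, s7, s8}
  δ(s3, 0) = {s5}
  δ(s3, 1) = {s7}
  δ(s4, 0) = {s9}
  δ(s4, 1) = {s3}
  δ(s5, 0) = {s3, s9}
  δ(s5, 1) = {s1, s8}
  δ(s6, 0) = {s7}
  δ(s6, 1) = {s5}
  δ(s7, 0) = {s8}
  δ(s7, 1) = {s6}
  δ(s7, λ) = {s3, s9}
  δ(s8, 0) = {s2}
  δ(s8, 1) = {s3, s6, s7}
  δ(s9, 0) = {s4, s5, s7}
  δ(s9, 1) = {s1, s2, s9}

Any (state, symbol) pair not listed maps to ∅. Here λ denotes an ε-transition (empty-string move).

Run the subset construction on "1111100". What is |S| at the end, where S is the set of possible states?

Start in {s1}.
Read '1': {s1} → {s1}.
Read '1': {s1} → {s1}.
Read '1': {s1} → {s1}.
Read '1': {s1} → {s1}.
Read '1': {s1} → {s1}.
Read '0': {s1} → {s9}.
Read '0': {s9} → {s3, s4, s5, s7, s9}.
That set has 5 states.

5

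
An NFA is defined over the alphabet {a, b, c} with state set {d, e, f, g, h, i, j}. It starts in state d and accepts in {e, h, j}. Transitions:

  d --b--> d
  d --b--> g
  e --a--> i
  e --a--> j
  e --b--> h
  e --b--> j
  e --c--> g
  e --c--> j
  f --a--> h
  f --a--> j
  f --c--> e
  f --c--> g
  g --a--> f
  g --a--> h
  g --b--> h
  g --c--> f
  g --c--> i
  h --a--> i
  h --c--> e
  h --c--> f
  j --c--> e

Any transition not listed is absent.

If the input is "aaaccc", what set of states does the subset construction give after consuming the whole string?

Start in {d}.
Read 'a': {d} → ∅.
The set is empty and remains empty for the remaining 5 symbols.

∅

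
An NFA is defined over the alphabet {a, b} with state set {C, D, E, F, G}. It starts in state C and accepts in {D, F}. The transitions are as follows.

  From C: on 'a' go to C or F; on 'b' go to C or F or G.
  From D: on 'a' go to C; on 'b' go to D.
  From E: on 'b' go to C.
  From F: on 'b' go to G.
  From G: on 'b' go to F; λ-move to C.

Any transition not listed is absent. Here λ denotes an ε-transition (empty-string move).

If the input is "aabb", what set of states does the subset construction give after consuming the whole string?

{C, F, G}

Start in {C}.
Read 'a': {C} → {C, F}.
Read 'a': {C, F} → {C, F}.
Read 'b': {C, F} → {C, F, G}.
Read 'b': {C, F, G} → {C, F, G}.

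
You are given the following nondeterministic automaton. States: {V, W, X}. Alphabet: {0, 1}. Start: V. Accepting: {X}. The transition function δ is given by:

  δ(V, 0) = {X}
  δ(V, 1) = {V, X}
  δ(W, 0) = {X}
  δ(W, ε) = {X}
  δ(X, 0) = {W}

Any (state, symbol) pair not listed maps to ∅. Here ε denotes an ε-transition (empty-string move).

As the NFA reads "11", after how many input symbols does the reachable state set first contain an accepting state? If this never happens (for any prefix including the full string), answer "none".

1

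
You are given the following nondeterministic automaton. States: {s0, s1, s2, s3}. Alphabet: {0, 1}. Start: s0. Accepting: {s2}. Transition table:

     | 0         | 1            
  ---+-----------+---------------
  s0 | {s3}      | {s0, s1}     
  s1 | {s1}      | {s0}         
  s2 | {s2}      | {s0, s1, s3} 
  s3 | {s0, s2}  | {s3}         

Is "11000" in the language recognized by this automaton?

Yes

Start in {s0}.
Read '1': s0→{s0, s1}; now {s0, s1}.
Read '1': s0→{s0, s1}, s1→{s0}; now {s0, s1}.
Read '0': s0→{s3}, s1→{s1}; now {s1, s3}.
Read '0': s1→{s1}, s3→{s0, s2}; now {s0, s1, s2}.
Read '0': s0→{s3}, s1→{s1}, s2→{s2}; now {s1, s2, s3}.
The final set {s1, s2, s3} contains the accepting state s2.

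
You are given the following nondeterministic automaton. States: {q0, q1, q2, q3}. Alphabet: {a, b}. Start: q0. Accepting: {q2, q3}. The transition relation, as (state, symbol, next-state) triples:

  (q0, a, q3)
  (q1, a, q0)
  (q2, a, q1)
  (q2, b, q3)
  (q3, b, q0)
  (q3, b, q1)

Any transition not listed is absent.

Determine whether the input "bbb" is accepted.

Start in {q0}.
Read 'b': {q0} → ∅.
The set is empty and remains empty for the remaining 2 symbols.
The final set ∅ contains no accepting state.

No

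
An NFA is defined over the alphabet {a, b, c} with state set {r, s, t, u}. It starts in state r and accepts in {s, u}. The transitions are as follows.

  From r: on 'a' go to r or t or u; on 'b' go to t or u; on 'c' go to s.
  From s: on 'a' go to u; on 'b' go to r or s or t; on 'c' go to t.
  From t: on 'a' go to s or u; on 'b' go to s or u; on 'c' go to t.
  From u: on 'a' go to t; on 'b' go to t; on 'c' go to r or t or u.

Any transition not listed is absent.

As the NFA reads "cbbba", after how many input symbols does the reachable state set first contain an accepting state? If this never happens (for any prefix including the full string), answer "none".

1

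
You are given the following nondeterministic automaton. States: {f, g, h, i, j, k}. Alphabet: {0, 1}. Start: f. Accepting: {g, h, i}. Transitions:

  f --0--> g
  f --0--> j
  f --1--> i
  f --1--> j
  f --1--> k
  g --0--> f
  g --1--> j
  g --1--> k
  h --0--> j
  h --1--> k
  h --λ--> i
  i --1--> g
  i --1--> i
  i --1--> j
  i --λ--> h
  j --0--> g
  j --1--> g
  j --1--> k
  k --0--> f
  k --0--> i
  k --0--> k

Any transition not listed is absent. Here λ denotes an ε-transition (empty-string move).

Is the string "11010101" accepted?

Yes

Start in {f}.
Read '1': f→{i, j, k}; union {i, j, k}; ε-closure = {h, i, j, k}.
Read '1': h→{k}, i→{g, i, j}, j→{g, k}, k→∅; union {g, i, j, k}; ε-closure = {g, h, i, j, k}.
Read '0': g→{f}, h→{j}, i→∅, j→{g}, k→{f, i, k}; union {f, g, i, j, k}; ε-closure = {f, g, h, i, j, k}.
Read '1': f→{i, j, k}, g→{j, k}, h→{k}, i→{g, i, j}, j→{g, k}, k→∅; union {g, i, j, k}; ε-closure = {g, h, i, j, k}.
Read '0': g→{f}, h→{j}, i→∅, j→{g}, k→{f, i, k}; union {f, g, i, j, k}; ε-closure = {f, g, h, i, j, k}.
Read '1': f→{i, j, k}, g→{j, k}, h→{k}, i→{g, i, j}, j→{g, k}, k→∅; union {g, i, j, k}; ε-closure = {g, h, i, j, k}.
Read '0': g→{f}, h→{j}, i→∅, j→{g}, k→{f, i, k}; union {f, g, i, j, k}; ε-closure = {f, g, h, i, j, k}.
Read '1': f→{i, j, k}, g→{j, k}, h→{k}, i→{g, i, j}, j→{g, k}, k→∅; union {g, i, j, k}; ε-closure = {g, h, i, j, k}.
The final set {g, h, i, j, k} contains the accepting states g, h, i.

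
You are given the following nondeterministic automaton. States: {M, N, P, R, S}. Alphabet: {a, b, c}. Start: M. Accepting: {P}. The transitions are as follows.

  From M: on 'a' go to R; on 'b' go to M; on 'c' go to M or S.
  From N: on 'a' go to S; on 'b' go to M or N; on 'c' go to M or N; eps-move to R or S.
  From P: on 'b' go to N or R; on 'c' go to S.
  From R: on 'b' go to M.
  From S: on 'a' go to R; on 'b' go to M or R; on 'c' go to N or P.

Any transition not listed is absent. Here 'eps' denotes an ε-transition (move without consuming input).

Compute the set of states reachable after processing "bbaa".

∅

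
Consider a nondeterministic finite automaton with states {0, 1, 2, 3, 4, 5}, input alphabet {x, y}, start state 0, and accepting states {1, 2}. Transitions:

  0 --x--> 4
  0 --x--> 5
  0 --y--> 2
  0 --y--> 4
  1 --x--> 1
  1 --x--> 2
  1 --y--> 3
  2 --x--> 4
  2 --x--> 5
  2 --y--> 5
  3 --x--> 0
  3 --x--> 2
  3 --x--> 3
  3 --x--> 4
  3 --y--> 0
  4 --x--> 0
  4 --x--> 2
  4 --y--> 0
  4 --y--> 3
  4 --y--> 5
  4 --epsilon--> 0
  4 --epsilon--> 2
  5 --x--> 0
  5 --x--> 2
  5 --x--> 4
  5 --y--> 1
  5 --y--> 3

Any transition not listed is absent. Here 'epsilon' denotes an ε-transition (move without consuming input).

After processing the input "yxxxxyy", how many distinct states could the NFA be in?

Start in {0}.
Read 'y': {0} → {0, 2, 4}.
Read 'x': {0, 2, 4} → {0, 2, 4, 5}.
Read 'x': {0, 2, 4, 5} → {0, 2, 4, 5}.
Read 'x': {0, 2, 4, 5} → {0, 2, 4, 5}.
Read 'x': {0, 2, 4, 5} → {0, 2, 4, 5}.
Read 'y': {0, 2, 4, 5} → {0, 1, 2, 3, 4, 5}.
Read 'y': {0, 1, 2, 3, 4, 5} → {0, 1, 2, 3, 4, 5}.
That set has 6 states.

6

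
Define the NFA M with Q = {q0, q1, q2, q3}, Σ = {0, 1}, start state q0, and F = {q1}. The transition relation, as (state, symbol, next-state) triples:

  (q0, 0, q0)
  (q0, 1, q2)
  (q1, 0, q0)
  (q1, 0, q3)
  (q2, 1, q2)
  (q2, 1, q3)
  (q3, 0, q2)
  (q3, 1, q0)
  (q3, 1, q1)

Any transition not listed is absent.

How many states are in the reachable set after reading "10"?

0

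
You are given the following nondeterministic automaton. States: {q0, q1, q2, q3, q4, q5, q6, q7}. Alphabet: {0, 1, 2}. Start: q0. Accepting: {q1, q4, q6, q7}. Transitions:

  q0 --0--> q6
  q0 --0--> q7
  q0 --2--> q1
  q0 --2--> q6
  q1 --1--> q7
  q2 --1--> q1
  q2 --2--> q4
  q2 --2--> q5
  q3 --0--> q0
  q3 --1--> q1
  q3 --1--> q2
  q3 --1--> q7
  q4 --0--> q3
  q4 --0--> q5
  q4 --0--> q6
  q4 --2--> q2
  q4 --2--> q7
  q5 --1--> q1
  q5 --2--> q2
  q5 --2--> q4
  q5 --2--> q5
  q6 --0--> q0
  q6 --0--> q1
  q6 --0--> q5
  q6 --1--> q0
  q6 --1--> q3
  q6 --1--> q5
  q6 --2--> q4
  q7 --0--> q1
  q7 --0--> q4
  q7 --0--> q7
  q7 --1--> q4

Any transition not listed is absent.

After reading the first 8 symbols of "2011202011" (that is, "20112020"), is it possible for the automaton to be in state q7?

Yes

Start in {q0}.
Read '2': q0→{q1, q6}; now {q1, q6}.
Read '0': q1→∅, q6→{q0, q1, q5}; now {q0, q1, q5}.
Read '1': q0→∅, q1→{q7}, q5→{q1}; now {q1, q7}.
Read '1': q1→{q7}, q7→{q4}; now {q4, q7}.
Read '2': q4→{q2, q7}, q7→∅; now {q2, q7}.
Read '0': q2→∅, q7→{q1, q4, q7}; now {q1, q4, q7}.
Read '2': q1→∅, q4→{q2, q7}, q7→∅; now {q2, q7}.
Read '0': q2→∅, q7→{q1, q4, q7}; now {q1, q4, q7}.
State q7 is in {q1, q4, q7}.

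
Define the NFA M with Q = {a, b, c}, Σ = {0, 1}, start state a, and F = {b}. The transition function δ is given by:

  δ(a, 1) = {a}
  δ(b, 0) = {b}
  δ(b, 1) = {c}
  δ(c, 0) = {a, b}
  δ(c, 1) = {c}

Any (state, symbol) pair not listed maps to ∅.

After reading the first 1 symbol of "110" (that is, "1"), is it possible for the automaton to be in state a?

Yes

Start in {a}.
Read '1': {a} → {a}.
State a is in {a}.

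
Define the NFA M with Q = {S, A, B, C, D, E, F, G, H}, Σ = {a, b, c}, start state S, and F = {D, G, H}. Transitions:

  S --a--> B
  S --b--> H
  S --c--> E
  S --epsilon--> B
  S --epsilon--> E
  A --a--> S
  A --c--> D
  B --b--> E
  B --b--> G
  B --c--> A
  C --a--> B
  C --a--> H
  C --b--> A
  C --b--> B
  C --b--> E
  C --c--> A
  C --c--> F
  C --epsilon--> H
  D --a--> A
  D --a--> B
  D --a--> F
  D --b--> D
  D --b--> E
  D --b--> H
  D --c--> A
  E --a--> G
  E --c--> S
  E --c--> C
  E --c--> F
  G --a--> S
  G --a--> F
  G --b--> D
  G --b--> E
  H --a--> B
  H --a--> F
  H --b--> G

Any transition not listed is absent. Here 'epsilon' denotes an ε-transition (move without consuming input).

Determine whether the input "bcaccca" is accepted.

Start: ε-closure({S}) = {S, B, E}.
Read 'b': {S, B, E} → {E, G, H}.
Read 'c': {E, G, H} → {S, B, C, E, F, H}.
Read 'a': {S, B, C, E, F, H} → {B, F, G, H}.
Read 'c': {B, F, G, H} → {A}.
Read 'c': {A} → {D}.
Read 'c': {D} → {A}.
Read 'a': {A} → {S, B, E}.
The final set {S, B, E} contains no accepting state.

No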